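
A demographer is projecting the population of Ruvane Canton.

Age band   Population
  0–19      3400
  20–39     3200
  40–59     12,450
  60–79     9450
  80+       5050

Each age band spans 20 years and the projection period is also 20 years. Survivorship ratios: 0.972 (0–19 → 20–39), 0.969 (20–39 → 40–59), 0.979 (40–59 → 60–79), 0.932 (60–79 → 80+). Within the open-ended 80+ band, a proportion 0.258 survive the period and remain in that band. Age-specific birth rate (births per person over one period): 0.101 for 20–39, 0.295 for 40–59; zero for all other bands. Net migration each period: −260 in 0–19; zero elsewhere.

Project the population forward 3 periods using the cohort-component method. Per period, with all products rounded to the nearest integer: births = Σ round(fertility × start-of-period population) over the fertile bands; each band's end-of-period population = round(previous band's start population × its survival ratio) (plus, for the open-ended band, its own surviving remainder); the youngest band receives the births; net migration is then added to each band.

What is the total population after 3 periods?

[period 1]
Births: 3200 × 0.101 = 323 ; 12450 × 0.295 = 3673 → total 3996
20–39: 3400 × 0.972 = 3305
40–59: 3200 × 0.969 = 3101
60–79: 12450 × 0.979 = 12189
80+: 9450 × 0.932 + 5050 × 0.258 = 8807 + 1303 = 10110
Net migration: 0–19 − 260 → 3736
Population now: 0–19=3736, 20–39=3305, 40–59=3101, 60–79=12189, 80+=10110
[period 2]
Births: 3305 × 0.101 = 334 ; 3101 × 0.295 = 915 → total 1249
20–39: 3736 × 0.972 = 3631
40–59: 3305 × 0.969 = 3203
60–79: 3101 × 0.979 = 3036
80+: 12189 × 0.932 + 10110 × 0.258 = 11360 + 2608 = 13968
Net migration: 0–19 − 260 → 989
Population now: 0–19=989, 20–39=3631, 40–59=3203, 60–79=3036, 80+=13968
[period 3]
Births: 3631 × 0.101 = 367 ; 3203 × 0.295 = 945 → total 1312
20–39: 989 × 0.972 = 961
40–59: 3631 × 0.969 = 3518
60–79: 3203 × 0.979 = 3136
80+: 3036 × 0.932 + 13968 × 0.258 = 2830 + 3604 = 6434
Net migration: 0–19 − 260 → 1052
Population now: 0–19=1052, 20–39=961, 40–59=3518, 60–79=3136, 80+=6434
Total after period 3: 1052 + 961 + 3518 + 3136 + 6434 = 15101

15101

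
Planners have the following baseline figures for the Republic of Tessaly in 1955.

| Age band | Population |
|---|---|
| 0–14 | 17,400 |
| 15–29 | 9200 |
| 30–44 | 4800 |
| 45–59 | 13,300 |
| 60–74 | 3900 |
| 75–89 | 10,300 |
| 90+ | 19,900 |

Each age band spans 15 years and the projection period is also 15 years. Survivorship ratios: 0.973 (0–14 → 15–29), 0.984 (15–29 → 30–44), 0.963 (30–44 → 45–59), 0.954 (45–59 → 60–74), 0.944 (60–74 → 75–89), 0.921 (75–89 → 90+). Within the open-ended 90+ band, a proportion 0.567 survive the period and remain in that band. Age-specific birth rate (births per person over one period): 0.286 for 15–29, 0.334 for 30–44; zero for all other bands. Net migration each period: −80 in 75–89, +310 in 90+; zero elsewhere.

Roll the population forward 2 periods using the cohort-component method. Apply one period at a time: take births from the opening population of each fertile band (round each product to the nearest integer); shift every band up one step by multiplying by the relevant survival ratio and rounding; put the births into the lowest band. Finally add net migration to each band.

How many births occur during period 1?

4234

[period 1]
Births: 9200 × 0.286 = 2631, 4800 × 0.334 = 1603 → total 4234
15–29: 17400 × 0.973 = 16930
30–44: 9200 × 0.984 = 9053
45–59: 4800 × 0.963 = 4622
60–74: 13300 × 0.954 = 12688
75–89: 3900 × 0.944 = 3682
90+: 10300 × 0.921 + 19900 × 0.567 = 9486 + 11283 = 20769
Net migration: 75–89 − 80 → 3602; 90+ + 310 → 21079
→ [4234, 16930, 9053, 4622, 12688, 3602, 21079]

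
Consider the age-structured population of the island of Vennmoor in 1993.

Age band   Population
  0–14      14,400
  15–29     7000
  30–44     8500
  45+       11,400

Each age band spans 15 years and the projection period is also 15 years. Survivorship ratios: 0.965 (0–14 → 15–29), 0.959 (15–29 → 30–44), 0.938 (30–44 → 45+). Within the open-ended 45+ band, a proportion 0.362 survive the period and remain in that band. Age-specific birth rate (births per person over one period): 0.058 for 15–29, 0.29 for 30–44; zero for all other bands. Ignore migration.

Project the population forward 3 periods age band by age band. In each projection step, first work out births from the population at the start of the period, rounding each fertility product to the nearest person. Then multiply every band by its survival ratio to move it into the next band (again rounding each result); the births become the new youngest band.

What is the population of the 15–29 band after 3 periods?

2657

Period 1.
Births: 7000 × 0.058 = 406 ; 8500 × 0.29 = 2465 → total 2871
15–29: 14400 × 0.965 = 13896
30–44: 7000 × 0.959 = 6713
45+: 8500 × 0.938 + 11400 × 0.362 = 7973 + 4127 = 12100
End of period: [2871, 13896, 6713, 12100]
Period 2.
Births: 13896 × 0.058 = 806 ; 6713 × 0.29 = 1947 → total 2753
15–29: 2871 × 0.965 = 2771
30–44: 13896 × 0.959 = 13326
45+: 6713 × 0.938 + 12100 × 0.362 = 6297 + 4380 = 10677
End of period: [2753, 2771, 13326, 10677]
Period 3.
Births: 2771 × 0.058 = 161 ; 13326 × 0.29 = 3865 → total 4026
15–29: 2753 × 0.965 = 2657
30–44: 2771 × 0.959 = 2657
45+: 13326 × 0.938 + 10677 × 0.362 = 12500 + 3865 = 16365
End of period: [4026, 2657, 2657, 16365]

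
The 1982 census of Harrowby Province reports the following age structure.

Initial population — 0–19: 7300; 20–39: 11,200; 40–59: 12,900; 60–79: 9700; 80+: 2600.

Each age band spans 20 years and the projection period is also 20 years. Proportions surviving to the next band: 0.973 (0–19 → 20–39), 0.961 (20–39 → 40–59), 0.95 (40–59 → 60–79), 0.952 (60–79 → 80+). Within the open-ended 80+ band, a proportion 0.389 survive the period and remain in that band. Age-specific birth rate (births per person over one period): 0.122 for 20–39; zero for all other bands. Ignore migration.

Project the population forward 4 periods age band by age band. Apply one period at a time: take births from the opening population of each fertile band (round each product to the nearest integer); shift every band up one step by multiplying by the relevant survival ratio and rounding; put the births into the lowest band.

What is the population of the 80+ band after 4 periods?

Period 1.
Births: 11200 * 0.122 = 1366
20–39: 7300 * 0.973 = 7103
40–59: 11200 * 0.961 = 10763
60–79: 12900 * 0.95 = 12255
80+: 9700 * 0.952 + 2600 * 0.389 = 9234 + 1011 = 10245
End of period: [1366, 7103, 10763, 12255, 10245]
Period 2.
Births: 7103 * 0.122 = 867
20–39: 1366 * 0.973 = 1329
40–59: 7103 * 0.961 = 6826
60–79: 10763 * 0.95 = 10225
80+: 12255 * 0.952 + 10245 * 0.389 = 11667 + 3985 = 15652
End of period: [867, 1329, 6826, 10225, 15652]
Period 3.
Births: 1329 * 0.122 = 162
20–39: 867 * 0.973 = 844
40–59: 1329 * 0.961 = 1277
60–79: 6826 * 0.95 = 6485
80+: 10225 * 0.952 + 15652 * 0.389 = 9734 + 6089 = 15823
End of period: [162, 844, 1277, 6485, 15823]
Period 4.
Births: 844 * 0.122 = 103
20–39: 162 * 0.973 = 158
40–59: 844 * 0.961 = 811
60–79: 1277 * 0.95 = 1213
80+: 6485 * 0.952 + 15823 * 0.389 = 6174 + 6155 = 12329
End of period: [103, 158, 811, 1213, 12329]

12329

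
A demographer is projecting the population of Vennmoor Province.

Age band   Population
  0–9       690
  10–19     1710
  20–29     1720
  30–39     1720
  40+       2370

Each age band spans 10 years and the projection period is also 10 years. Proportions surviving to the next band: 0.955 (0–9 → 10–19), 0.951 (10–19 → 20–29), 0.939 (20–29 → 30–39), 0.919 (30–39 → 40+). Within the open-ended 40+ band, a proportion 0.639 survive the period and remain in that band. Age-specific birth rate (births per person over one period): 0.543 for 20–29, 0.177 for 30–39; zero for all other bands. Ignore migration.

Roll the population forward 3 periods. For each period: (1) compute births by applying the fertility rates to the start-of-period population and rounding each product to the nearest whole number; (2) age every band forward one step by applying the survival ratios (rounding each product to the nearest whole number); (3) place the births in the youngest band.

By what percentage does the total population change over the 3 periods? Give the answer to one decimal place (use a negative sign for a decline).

(Bands numbered youngest = 1 to oldest = 5.)
Period 1.
Births: 1720 × 0.543 = 934 ; 1720 × 0.177 = 304 → total 1238
Band 2: 690 × 0.955 = 659
Band 3: 1710 × 0.951 = 1626
Band 4: 1720 × 0.939 = 1615
Band 5: 1720 × 0.919 + 2370 × 0.639 = 1581 + 1514 = 3095
→ [1238, 659, 1626, 1615, 3095]
Period 2.
Births: 1626 × 0.543 = 883 ; 1615 × 0.177 = 286 → total 1169
Band 2: 1238 × 0.955 = 1182
Band 3: 659 × 0.951 = 627
Band 4: 1626 × 0.939 = 1527
Band 5: 1615 × 0.919 + 3095 × 0.639 = 1484 + 1978 = 3462
→ [1169, 1182, 627, 1527, 3462]
Period 3.
Births: 627 × 0.543 = 340 ; 1527 × 0.177 = 270 → total 610
Band 2: 1169 × 0.955 = 1116
Band 3: 1182 × 0.951 = 1124
Band 4: 627 × 0.939 = 589
Band 5: 1527 × 0.919 + 3462 × 0.639 = 1403 + 2212 = 3615
→ [610, 1116, 1124, 589, 3615]
Total: 8210 → 7054; change = -1156; percentage change = -14.1%

-14.1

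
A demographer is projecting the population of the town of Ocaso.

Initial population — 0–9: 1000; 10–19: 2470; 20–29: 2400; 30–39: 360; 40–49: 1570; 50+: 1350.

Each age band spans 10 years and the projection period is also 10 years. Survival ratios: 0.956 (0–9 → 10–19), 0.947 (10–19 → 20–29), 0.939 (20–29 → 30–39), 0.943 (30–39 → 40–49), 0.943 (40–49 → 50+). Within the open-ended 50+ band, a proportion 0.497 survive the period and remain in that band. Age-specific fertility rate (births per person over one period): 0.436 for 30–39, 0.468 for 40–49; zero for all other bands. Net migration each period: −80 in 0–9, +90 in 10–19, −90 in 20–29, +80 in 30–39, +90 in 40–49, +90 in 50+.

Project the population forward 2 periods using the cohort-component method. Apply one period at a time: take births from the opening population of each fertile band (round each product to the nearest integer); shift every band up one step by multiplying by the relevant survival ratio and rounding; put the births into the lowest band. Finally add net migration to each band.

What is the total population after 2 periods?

Period 1.
Births: 360 * 0.436 = 157 ; 1570 * 0.468 = 735 → 892
10–19: 1000 * 0.956 = 956
20–29: 2470 * 0.947 = 2339
30–39: 2400 * 0.939 = 2254
40–49: 360 * 0.943 = 339
50+: 1570 * 0.943 + 1350 * 0.497 = 1481 + 671 = 2152
Net migration: 0–9 − 80 → 812; 10–19 + 90 → 1046; 20–29 − 90 → 2249; 30–39 + 80 → 2334; 40–49 + 90 → 429; 50+ + 90 → 2242
Giving 812 / 1046 / 2249 / 2334 / 429 / 2242.
Period 2.
Births: 2334 * 0.436 = 1018 ; 429 * 0.468 = 201 → 1219
10–19: 812 * 0.956 = 776
20–29: 1046 * 0.947 = 991
30–39: 2249 * 0.939 = 2112
40–49: 2334 * 0.943 = 2201
50+: 429 * 0.943 + 2242 * 0.497 = 405 + 1114 = 1519
Net migration: 0–9 − 80 → 1139; 10–19 + 90 → 866; 20–29 − 90 → 901; 30–39 + 80 → 2192; 40–49 + 90 → 2291; 50+ + 90 → 1609
Giving 1139 / 866 / 901 / 2192 / 2291 / 1609.
Total after period 2: 1139 + 866 + 901 + 2192 + 2291 + 1609 = 8998

8998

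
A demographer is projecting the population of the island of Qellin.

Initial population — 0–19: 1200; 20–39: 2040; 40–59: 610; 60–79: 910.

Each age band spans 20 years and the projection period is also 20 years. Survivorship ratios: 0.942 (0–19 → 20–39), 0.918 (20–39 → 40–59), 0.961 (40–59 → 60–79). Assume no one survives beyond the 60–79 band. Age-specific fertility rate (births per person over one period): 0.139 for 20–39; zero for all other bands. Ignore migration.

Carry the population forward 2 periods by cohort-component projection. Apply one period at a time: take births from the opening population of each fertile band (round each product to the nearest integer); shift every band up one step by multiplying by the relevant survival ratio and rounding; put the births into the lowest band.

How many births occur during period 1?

284

Let band 1 be 0–19 through band 4 = 60–79.
Period 1:
Births: 2040 * 0.139 = 284
Band 2: 1200 * 0.942 = 1130
Band 3: 2040 * 0.918 = 1873
Band 4: 610 * 0.961 = 586
End of period: [284, 1130, 1873, 586]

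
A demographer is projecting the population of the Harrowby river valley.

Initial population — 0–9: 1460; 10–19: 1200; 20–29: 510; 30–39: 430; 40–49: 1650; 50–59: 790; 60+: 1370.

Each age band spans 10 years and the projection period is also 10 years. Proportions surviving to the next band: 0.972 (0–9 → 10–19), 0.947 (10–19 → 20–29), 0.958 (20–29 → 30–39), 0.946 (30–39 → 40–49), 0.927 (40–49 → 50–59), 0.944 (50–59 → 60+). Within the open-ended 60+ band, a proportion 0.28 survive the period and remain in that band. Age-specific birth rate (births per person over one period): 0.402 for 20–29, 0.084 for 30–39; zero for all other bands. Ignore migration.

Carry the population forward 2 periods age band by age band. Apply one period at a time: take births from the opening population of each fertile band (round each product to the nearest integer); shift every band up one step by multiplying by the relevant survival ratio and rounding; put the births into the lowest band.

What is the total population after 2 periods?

(Groups numbered youngest = 1 to oldest = 7.)
[period 1]
Births: 510 * 0.402 = 205, 430 * 0.084 = 36 ⇒ total 241
Group 2: 1460 * 0.972 = 1419
Group 3: 1200 * 0.947 = 1136
Group 4: 510 * 0.958 = 489
Group 5: 430 * 0.946 = 407
Group 6: 1650 * 0.927 = 1530
Group 7: 790 * 0.944 + 1370 * 0.28 = 746 + 384 = 1130
End of period: [241, 1419, 1136, 489, 407, 1530, 1130]
[period 2]
Births: 1136 * 0.402 = 457, 489 * 0.084 = 41 ⇒ total 498
Group 2: 241 * 0.972 = 234
Group 3: 1419 * 0.947 = 1344
Group 4: 1136 * 0.958 = 1088
Group 5: 489 * 0.946 = 463
Group 6: 407 * 0.927 = 377
Group 7: 1530 * 0.944 + 1130 * 0.28 = 1444 + 316 = 1760
End of period: [498, 234, 1344, 1088, 463, 377, 1760]
Total after period 2: 498 + 234 + 1344 + 1088 + 463 + 377 + 1760 = 5764

5764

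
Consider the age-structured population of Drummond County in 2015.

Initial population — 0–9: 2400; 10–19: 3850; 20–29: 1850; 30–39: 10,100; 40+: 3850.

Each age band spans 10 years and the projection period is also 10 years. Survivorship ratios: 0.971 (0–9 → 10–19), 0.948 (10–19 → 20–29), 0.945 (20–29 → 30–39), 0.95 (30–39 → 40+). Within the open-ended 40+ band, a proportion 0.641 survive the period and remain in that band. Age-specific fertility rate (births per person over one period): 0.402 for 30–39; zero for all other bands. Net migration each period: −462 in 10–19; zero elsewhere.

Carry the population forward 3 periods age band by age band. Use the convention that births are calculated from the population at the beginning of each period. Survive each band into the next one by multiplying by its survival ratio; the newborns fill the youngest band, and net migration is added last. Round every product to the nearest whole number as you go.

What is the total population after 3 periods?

15878

Let group 1 be 0–9 through group 5 = 40+.
[period 1]
Births: 10100 * 0.402 = 4060
Group 2: 2400 * 0.971 = 2330
Group 3: 3850 * 0.948 = 3650
Group 4: 1850 * 0.945 = 1748
Group 5: 10100 * 0.95 + 3850 * 0.641 = 9595 + 2468 = 12063
Net migration: Group 2 − 462 → 1868
End of period: [4060, 1868, 3650, 1748, 12063]
[period 2]
Births: 1748 * 0.402 = 703
Group 2: 4060 * 0.971 = 3942
Group 3: 1868 * 0.948 = 1771
Group 4: 3650 * 0.945 = 3449
Group 5: 1748 * 0.95 + 12063 * 0.641 = 1661 + 7732 = 9393
Net migration: Group 2 − 462 → 3480
End of period: [703, 3480, 1771, 3449, 9393]
[period 3]
Births: 3449 * 0.402 = 1386
Group 2: 703 * 0.971 = 683
Group 3: 3480 * 0.948 = 3299
Group 4: 1771 * 0.945 = 1674
Group 5: 3449 * 0.95 + 9393 * 0.641 = 3277 + 6021 = 9298
Net migration: Group 2 − 462 → 221
End of period: [1386, 221, 3299, 1674, 9298]
Total after period 3: 1386 + 221 + 3299 + 1674 + 9298 = 15878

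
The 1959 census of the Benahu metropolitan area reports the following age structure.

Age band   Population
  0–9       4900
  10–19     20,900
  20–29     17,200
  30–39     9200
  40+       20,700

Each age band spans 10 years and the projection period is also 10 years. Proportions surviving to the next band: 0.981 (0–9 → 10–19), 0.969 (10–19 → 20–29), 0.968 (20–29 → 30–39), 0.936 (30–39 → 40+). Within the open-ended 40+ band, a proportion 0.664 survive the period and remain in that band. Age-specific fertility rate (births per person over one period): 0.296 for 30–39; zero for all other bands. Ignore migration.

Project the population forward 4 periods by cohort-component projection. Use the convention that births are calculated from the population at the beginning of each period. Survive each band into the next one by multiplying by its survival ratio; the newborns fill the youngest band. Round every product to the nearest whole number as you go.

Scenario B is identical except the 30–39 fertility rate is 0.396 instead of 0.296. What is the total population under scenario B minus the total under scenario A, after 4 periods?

4804

Period 1:
Births: 9200 × 0.296 = 2723
10–19: 4900 × 0.981 = 4807
20–29: 20900 × 0.969 = 20252
30–39: 17200 × 0.968 = 16650
40+: 9200 × 0.936 + 20700 × 0.664 = 8611 + 13745 = 22356
End of period: [2723, 4807, 20252, 16650, 22356]
Period 2:
Births: 16650 × 0.296 = 4928
10–19: 2723 × 0.981 = 2671
20–29: 4807 × 0.969 = 4658
30–39: 20252 × 0.968 = 19604
40+: 16650 × 0.936 + 22356 × 0.664 = 15584 + 14844 = 30428
End of period: [4928, 2671, 4658, 19604, 30428]
Period 3:
Births: 19604 × 0.296 = 5803
10–19: 4928 × 0.981 = 4834
20–29: 2671 × 0.969 = 2588
30–39: 4658 × 0.968 = 4509
40+: 19604 × 0.936 + 30428 × 0.664 = 18349 + 20204 = 38553
End of period: [5803, 4834, 2588, 4509, 38553]
Period 4:
Births: 4509 × 0.296 = 1335
10–19: 5803 × 0.981 = 5693
20–29: 4834 × 0.969 = 4684
30–39: 2588 × 0.968 = 2505
40+: 4509 × 0.936 + 38553 × 0.664 = 4220 + 25599 = 29819
End of period: [1335, 5693, 4684, 2505, 29819]
Scenario A total after 4 periods: 44036
Scenario B projection —
Period 1:
Births: 9200 × 0.396 = 3643
10–19: 4900 × 0.981 = 4807
20–29: 20900 × 0.969 = 20252
30–39: 17200 × 0.968 = 16650
40+: 9200 × 0.936 + 20700 × 0.664 = 8611 + 13745 = 22356
End of period: [3643, 4807, 20252, 16650, 22356]
Period 2:
Births: 16650 × 0.396 = 6593
10–19: 3643 × 0.981 = 3574
20–29: 4807 × 0.969 = 4658
30–39: 20252 × 0.968 = 19604
40+: 16650 × 0.936 + 22356 × 0.664 = 15584 + 14844 = 30428
End of period: [6593, 3574, 4658, 19604, 30428]
Period 3:
Births: 19604 × 0.396 = 7763
10–19: 6593 × 0.981 = 6468
20–29: 3574 × 0.969 = 3463
30–39: 4658 × 0.968 = 4509
40+: 19604 × 0.936 + 30428 × 0.664 = 18349 + 20204 = 38553
End of period: [7763, 6468, 3463, 4509, 38553]
Period 4:
Births: 4509 × 0.396 = 1786
10–19: 7763 × 0.981 = 7616
20–29: 6468 × 0.969 = 6267
30–39: 3463 × 0.968 = 3352
40+: 4509 × 0.936 + 38553 × 0.664 = 4220 + 25599 = 29819
End of period: [1786, 7616, 6267, 3352, 29819]
Scenario B total after 4 periods: 48840
Difference B − A = 48840 − 44036 = 4804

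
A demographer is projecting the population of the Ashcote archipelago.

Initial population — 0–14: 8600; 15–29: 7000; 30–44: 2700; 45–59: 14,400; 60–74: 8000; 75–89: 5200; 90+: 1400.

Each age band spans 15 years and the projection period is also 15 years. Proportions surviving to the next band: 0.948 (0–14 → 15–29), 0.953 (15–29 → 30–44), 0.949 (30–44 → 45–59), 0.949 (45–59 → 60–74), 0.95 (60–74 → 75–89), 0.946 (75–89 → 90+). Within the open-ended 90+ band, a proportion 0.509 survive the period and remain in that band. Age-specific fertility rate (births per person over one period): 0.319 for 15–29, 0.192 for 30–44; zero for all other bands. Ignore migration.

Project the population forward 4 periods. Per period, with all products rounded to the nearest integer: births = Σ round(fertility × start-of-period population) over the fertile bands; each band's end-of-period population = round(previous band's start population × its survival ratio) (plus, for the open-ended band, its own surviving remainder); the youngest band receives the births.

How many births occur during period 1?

2751

— Period 1 —
Births: 7000 × 0.319 = 2233 ; 2700 × 0.192 = 518 → 2751
15–29: 8600 × 0.948 = 8153
30–44: 7000 × 0.953 = 6671
45–59: 2700 × 0.949 = 2562
60–74: 14400 × 0.949 = 13666
75–89: 8000 × 0.95 = 7600
90+: 5200 × 0.946 + 1400 × 0.509 = 4919 + 713 = 5632
Giving 2751 / 8153 / 6671 / 2562 / 13666 / 7600 / 5632.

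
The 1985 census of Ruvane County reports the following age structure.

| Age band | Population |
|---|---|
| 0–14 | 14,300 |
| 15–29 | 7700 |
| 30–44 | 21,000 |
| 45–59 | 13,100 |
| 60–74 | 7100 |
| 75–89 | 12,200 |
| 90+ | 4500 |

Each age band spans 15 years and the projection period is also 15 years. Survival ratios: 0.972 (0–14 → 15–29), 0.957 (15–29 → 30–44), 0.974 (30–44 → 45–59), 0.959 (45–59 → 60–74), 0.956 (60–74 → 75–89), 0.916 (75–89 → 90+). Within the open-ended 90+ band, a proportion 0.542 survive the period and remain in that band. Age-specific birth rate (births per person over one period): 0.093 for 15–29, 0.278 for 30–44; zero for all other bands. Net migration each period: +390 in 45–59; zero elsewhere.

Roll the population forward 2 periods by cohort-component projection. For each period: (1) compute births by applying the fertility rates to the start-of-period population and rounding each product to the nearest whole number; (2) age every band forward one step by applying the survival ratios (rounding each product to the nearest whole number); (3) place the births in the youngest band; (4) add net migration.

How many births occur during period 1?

Numbering the bands 1..7 from youngest to oldest:
Period 1.
Births: 7700 * 0.093 = 716, 21000 * 0.278 = 5838 ⇒ total 6554
Band 2: 14300 * 0.972 = 13900
Band 3: 7700 * 0.957 = 7369
Band 4: 21000 * 0.974 = 20454
Band 5: 13100 * 0.959 = 12563
Band 6: 7100 * 0.956 = 6788
Band 7: 12200 * 0.916 + 4500 * 0.542 = 11175 + 2439 = 13614
Net migration: Band 4 + 390 → 20844
End of period: [6554, 13900, 7369, 20844, 12563, 6788, 13614]

6554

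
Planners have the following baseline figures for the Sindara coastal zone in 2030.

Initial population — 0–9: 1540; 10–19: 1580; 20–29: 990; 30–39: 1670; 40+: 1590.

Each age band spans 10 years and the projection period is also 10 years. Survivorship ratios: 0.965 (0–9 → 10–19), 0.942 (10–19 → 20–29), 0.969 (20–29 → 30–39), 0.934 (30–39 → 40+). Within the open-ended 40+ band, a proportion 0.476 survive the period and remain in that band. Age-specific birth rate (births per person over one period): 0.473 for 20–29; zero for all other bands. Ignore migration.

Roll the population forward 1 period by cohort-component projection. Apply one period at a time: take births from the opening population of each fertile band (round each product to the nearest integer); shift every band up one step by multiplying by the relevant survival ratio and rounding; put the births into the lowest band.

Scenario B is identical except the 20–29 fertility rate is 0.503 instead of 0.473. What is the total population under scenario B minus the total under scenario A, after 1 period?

Period 1:
Births: 990 × 0.473 = 468
10–19: 1540 × 0.965 = 1486
20–29: 1580 × 0.942 = 1488
30–39: 990 × 0.969 = 959
40+: 1670 × 0.934 + 1590 × 0.476 = 1560 + 757 = 2317
→ [468, 1486, 1488, 959, 2317]
Scenario A total after 1 period: 6718
Scenario B projection —
Period 1:
Births: 990 × 0.503 = 498
10–19: 1540 × 0.965 = 1486
20–29: 1580 × 0.942 = 1488
30–39: 990 × 0.969 = 959
40+: 1670 × 0.934 + 1590 × 0.476 = 1560 + 757 = 2317
→ [498, 1486, 1488, 959, 2317]
Scenario B total after 1 period: 6748
Difference B − A = 6748 − 6718 = 30

30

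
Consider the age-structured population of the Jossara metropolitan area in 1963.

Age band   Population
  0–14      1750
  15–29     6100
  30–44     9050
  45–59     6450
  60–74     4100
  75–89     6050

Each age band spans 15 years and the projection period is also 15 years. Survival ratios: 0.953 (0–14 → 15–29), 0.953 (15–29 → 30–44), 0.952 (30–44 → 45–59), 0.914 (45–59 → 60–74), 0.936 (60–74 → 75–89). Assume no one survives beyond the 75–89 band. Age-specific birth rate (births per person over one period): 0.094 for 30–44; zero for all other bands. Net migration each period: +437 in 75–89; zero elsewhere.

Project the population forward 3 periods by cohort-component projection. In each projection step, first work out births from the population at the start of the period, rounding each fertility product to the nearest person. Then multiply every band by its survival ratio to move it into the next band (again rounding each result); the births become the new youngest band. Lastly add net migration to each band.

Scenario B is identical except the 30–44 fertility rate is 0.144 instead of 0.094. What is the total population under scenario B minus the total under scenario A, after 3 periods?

769

After projecting period 1:
Births: 9050 × 0.094 = 851
15–29: 1750 × 0.953 = 1668
30–44: 6100 × 0.953 = 5813
45–59: 9050 × 0.952 = 8616
60–74: 6450 × 0.914 = 5895
75–89: 4100 × 0.936 = 3838
Net migration: 75–89 + 437 → 4275
End of period: [851, 1668, 5813, 8616, 5895, 4275]
After projecting period 2:
Births: 5813 × 0.094 = 546
15–29: 851 × 0.953 = 811
30–44: 1668 × 0.953 = 1590
45–59: 5813 × 0.952 = 5534
60–74: 8616 × 0.914 = 7875
75–89: 5895 × 0.936 = 5518
Net migration: 75–89 + 437 → 5955
End of period: [546, 811, 1590, 5534, 7875, 5955]
After projecting period 3:
Births: 1590 × 0.094 = 149
15–29: 546 × 0.953 = 520
30–44: 811 × 0.953 = 773
45–59: 1590 × 0.952 = 1514
60–74: 5534 × 0.914 = 5058
75–89: 7875 × 0.936 = 7371
Net migration: 75–89 + 437 → 7808
End of period: [149, 520, 773, 1514, 5058, 7808]
Scenario A total after 3 periods: 15822
Scenario B projection —
After projecting period 1:
Births: 9050 × 0.144 = 1303
15–29: 1750 × 0.953 = 1668
30–44: 6100 × 0.953 = 5813
45–59: 9050 × 0.952 = 8616
60–74: 6450 × 0.914 = 5895
75–89: 4100 × 0.936 = 3838
Net migration: 75–89 + 437 → 4275
End of period: [1303, 1668, 5813, 8616, 5895, 4275]
After projecting period 2:
Births: 5813 × 0.144 = 837
15–29: 1303 × 0.953 = 1242
30–44: 1668 × 0.953 = 1590
45–59: 5813 × 0.952 = 5534
60–74: 8616 × 0.914 = 7875
75–89: 5895 × 0.936 = 5518
Net migration: 75–89 + 437 → 5955
End of period: [837, 1242, 1590, 5534, 7875, 5955]
After projecting period 3:
Births: 1590 × 0.144 = 229
15–29: 837 × 0.953 = 798
30–44: 1242 × 0.953 = 1184
45–59: 1590 × 0.952 = 1514
60–74: 5534 × 0.914 = 5058
75–89: 7875 × 0.936 = 7371
Net migration: 75–89 + 437 → 7808
End of period: [229, 798, 1184, 1514, 5058, 7808]
Scenario B total after 3 periods: 16591
Difference B − A = 16591 − 15822 = 769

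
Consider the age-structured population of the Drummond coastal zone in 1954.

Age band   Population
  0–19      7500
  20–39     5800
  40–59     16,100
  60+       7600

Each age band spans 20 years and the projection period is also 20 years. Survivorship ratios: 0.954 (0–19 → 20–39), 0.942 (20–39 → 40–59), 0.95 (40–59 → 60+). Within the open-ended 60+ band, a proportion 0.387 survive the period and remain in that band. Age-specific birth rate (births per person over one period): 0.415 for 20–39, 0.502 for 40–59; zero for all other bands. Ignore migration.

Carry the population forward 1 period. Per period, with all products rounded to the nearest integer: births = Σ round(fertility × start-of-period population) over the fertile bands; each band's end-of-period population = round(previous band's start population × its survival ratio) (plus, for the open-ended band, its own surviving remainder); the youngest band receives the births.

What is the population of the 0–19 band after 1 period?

Period 1.
Births: 5800 * 0.415 = 2407 ; 16100 * 0.502 = 8082 ⇒ total 10489
20–39: 7500 * 0.954 = 7155
40–59: 5800 * 0.942 = 5464
60+: 16100 * 0.95 + 7600 * 0.387 = 15295 + 2941 = 18236
End of period: [10489, 7155, 5464, 18236]

10489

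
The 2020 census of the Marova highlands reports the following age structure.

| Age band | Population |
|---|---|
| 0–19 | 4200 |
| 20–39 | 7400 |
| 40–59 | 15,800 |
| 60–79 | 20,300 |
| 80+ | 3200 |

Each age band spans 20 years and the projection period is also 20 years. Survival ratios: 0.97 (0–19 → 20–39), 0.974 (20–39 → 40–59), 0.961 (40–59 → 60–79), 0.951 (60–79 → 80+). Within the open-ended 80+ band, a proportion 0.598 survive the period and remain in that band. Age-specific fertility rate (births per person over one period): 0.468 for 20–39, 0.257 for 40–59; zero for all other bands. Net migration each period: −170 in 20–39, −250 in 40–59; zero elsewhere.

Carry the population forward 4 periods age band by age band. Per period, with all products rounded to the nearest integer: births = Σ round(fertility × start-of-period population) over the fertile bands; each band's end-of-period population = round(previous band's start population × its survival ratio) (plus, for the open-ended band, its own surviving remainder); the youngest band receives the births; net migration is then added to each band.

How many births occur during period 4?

After projecting period 1:
Births: 7400 × 0.468 = 3463, 15800 × 0.257 = 4061 — total 7524
20–39: 4200 × 0.97 = 4074
40–59: 7400 × 0.974 = 7208
60–79: 15800 × 0.961 = 15184
80+: 20300 × 0.951 + 3200 × 0.598 = 19305 + 1914 = 21219
Net migration: 20–39 − 170 → 3904; 40–59 − 250 → 6958
Population now: 0–19=7524, 20–39=3904, 40–59=6958, 60–79=15184, 80+=21219
After projecting period 2:
Births: 3904 × 0.468 = 1827, 6958 × 0.257 = 1788 — total 3615
20–39: 7524 × 0.97 = 7298
40–59: 3904 × 0.974 = 3802
60–79: 6958 × 0.961 = 6687
80+: 15184 × 0.951 + 21219 × 0.598 = 14440 + 12689 = 27129
Net migration: 20–39 − 170 → 7128; 40–59 − 250 → 3552
Population now: 0–19=3615, 20–39=7128, 40–59=3552, 60–79=6687, 80+=27129
After projecting period 3:
Births: 7128 × 0.468 = 3336, 3552 × 0.257 = 913 — total 4249
20–39: 3615 × 0.97 = 3507
40–59: 7128 × 0.974 = 6943
60–79: 3552 × 0.961 = 3413
80+: 6687 × 0.951 + 27129 × 0.598 = 6359 + 16223 = 22582
Net migration: 20–39 − 170 → 3337; 40–59 − 250 → 6693
Population now: 0–19=4249, 20–39=3337, 40–59=6693, 60–79=3413, 80+=22582
After projecting period 4:
Births: 3337 × 0.468 = 1562, 6693 × 0.257 = 1720 — total 3282
20–39: 4249 × 0.97 = 4122
40–59: 3337 × 0.974 = 3250
60–79: 6693 × 0.961 = 6432
80+: 3413 × 0.951 + 22582 × 0.598 = 3246 + 13504 = 16750
Net migration: 20–39 − 170 → 3952; 40–59 − 250 → 3000
Population now: 0–19=3282, 20–39=3952, 40–59=3000, 60–79=6432, 80+=16750

3282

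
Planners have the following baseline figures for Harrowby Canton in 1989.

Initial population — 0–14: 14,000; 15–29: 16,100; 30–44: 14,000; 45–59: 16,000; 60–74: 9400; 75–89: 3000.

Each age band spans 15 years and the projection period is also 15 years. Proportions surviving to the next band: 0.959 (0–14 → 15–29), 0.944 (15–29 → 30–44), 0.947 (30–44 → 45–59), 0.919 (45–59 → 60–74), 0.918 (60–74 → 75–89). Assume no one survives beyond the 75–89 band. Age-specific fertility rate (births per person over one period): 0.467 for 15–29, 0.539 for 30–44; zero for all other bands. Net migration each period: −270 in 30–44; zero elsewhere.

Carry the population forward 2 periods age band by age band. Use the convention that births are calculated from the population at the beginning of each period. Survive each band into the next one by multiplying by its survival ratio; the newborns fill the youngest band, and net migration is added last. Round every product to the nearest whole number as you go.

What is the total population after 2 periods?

80986

After projecting period 1:
Births: 16100 * 0.467 = 7519, 14000 * 0.539 = 7546 → 15065
15–29: 14000 * 0.959 = 13426
30–44: 16100 * 0.944 = 15198
45–59: 14000 * 0.947 = 13258
60–74: 16000 * 0.919 = 14704
75–89: 9400 * 0.918 = 8629
Net migration: 30–44 − 270 → 14928
Giving 15065 / 13426 / 14928 / 13258 / 14704 / 8629.
After projecting period 2:
Births: 13426 * 0.467 = 6270, 14928 * 0.539 = 8046 → 14316
15–29: 15065 * 0.959 = 14447
30–44: 13426 * 0.944 = 12674
45–59: 14928 * 0.947 = 14137
60–74: 13258 * 0.919 = 12184
75–89: 14704 * 0.918 = 13498
Net migration: 30–44 − 270 → 12404
Giving 14316 / 14447 / 12404 / 14137 / 12184 / 13498.
Total after period 2: 14316 + 14447 + 12404 + 14137 + 12184 + 13498 = 80986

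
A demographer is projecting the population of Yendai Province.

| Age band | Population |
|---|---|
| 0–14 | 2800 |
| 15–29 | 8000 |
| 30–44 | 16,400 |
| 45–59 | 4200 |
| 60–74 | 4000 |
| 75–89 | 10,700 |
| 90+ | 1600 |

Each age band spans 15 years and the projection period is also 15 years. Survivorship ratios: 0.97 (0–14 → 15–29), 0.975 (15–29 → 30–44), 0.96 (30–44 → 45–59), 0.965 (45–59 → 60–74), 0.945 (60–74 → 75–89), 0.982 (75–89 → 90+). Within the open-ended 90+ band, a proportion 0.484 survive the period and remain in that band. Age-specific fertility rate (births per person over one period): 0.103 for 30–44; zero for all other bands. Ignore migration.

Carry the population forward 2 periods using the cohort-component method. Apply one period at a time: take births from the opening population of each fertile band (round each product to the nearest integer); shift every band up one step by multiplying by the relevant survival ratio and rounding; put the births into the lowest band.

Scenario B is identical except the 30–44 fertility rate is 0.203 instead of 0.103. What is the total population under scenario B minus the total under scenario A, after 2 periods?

2371

— Period 1 —
Births: 16400 * 0.103 = 1689
15–29: 2800 * 0.97 = 2716
30–44: 8000 * 0.975 = 7800
45–59: 16400 * 0.96 = 15744
60–74: 4200 * 0.965 = 4053
75–89: 4000 * 0.945 = 3780
90+: 10700 * 0.982 + 1600 * 0.484 = 10507 + 774 = 11281
→ [1689, 2716, 7800, 15744, 4053, 3780, 11281]
— Period 2 —
Births: 7800 * 0.103 = 803
15–29: 1689 * 0.97 = 1638
30–44: 2716 * 0.975 = 2648
45–59: 7800 * 0.96 = 7488
60–74: 15744 * 0.965 = 15193
75–89: 4053 * 0.945 = 3830
90+: 3780 * 0.982 + 11281 * 0.484 = 3712 + 5460 = 9172
→ [803, 1638, 2648, 7488, 15193, 3830, 9172]
Scenario A total after 2 periods: 40772
Scenario B projection —
— Period 1 —
Births: 16400 * 0.203 = 3329
15–29: 2800 * 0.97 = 2716
30–44: 8000 * 0.975 = 7800
45–59: 16400 * 0.96 = 15744
60–74: 4200 * 0.965 = 4053
75–89: 4000 * 0.945 = 3780
90+: 10700 * 0.982 + 1600 * 0.484 = 10507 + 774 = 11281
→ [3329, 2716, 7800, 15744, 4053, 3780, 11281]
— Period 2 —
Births: 7800 * 0.203 = 1583
15–29: 3329 * 0.97 = 3229
30–44: 2716 * 0.975 = 2648
45–59: 7800 * 0.96 = 7488
60–74: 15744 * 0.965 = 15193
75–89: 4053 * 0.945 = 3830
90+: 3780 * 0.982 + 11281 * 0.484 = 3712 + 5460 = 9172
→ [1583, 3229, 2648, 7488, 15193, 3830, 9172]
Scenario B total after 2 periods: 43143
Difference B − A = 43143 − 40772 = 2371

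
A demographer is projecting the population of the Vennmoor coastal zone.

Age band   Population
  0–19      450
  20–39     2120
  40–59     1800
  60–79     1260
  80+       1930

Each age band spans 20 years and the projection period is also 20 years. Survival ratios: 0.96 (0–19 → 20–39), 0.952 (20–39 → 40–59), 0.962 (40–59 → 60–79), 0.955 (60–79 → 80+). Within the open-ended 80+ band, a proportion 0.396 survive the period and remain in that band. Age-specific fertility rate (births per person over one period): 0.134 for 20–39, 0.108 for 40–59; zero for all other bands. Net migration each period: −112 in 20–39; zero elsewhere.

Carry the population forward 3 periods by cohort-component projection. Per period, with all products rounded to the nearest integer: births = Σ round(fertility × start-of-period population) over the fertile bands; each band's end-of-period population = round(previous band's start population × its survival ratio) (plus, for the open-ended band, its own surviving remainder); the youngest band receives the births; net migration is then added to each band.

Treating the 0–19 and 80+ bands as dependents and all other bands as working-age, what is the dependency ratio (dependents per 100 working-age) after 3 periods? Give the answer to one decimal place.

Let group 1 be 0–19 through group 5 = 80+.
After projecting period 1:
Births: 2120 × 0.134 = 284  |  1800 × 0.108 = 194 — total 478
Group 2: 450 × 0.96 = 432
Group 3: 2120 × 0.952 = 2018
Group 4: 1800 × 0.962 = 1732
Group 5: 1260 × 0.955 + 1930 × 0.396 = 1203 + 764 = 1967
Net migration: Group 2 − 112 → 320
→ [478, 320, 2018, 1732, 1967]
After projecting period 2:
Births: 320 × 0.134 = 43  |  2018 × 0.108 = 218 — total 261
Group 2: 478 × 0.96 = 459
Group 3: 320 × 0.952 = 305
Group 4: 2018 × 0.962 = 1941
Group 5: 1732 × 0.955 + 1967 × 0.396 = 1654 + 779 = 2433
Net migration: Group 2 − 112 → 347
→ [261, 347, 305, 1941, 2433]
After projecting period 3:
Births: 347 × 0.134 = 46  |  305 × 0.108 = 33 — total 79
Group 2: 261 × 0.96 = 251
Group 3: 347 × 0.952 = 330
Group 4: 305 × 0.962 = 293
Group 5: 1941 × 0.955 + 2433 × 0.396 = 1854 + 963 = 2817
Net migration: Group 2 − 112 → 139
→ [79, 139, 330, 293, 2817]
Dependents (band 0–19 + band 80+) = 79 + 2817 = 2896; working-age = 762; ratio = 2896/762 × 100 = 380.1

380.1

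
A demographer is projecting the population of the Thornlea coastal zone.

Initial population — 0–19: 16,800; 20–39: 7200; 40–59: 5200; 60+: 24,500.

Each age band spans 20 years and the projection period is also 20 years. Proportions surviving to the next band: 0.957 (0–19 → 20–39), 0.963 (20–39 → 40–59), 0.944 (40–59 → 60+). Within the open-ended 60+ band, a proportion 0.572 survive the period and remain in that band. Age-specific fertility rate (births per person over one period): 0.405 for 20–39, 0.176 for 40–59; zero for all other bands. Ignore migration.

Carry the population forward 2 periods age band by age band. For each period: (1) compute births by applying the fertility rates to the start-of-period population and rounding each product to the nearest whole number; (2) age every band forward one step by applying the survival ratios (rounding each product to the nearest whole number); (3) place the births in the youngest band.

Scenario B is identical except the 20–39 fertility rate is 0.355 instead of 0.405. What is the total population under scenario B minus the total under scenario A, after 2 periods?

-1148

Call the groups 1 to 4, youngest first.
— Period 1 —
Births: 7200 × 0.405 = 2916  |  5200 × 0.176 = 915 — total 3831
Group 2: 16800 × 0.957 = 16078
Group 3: 7200 × 0.963 = 6934
Group 4: 5200 × 0.944 + 24500 × 0.572 = 4909 + 14014 = 18923
Population now: 0–19=3831, 20–39=16078, 40–59=6934, 60+=18923
— Period 2 —
Births: 16078 × 0.405 = 6512  |  6934 × 0.176 = 1220 — total 7732
Group 2: 3831 × 0.957 = 3666
Group 3: 16078 × 0.963 = 15483
Group 4: 6934 × 0.944 + 18923 × 0.572 = 6546 + 10824 = 17370
Population now: 0–19=7732, 20–39=3666, 40–59=15483, 60+=17370
Scenario A total after 2 periods: 44251
Scenario B projection —
— Period 1 —
Births: 7200 × 0.355 = 2556  |  5200 × 0.176 = 915 — total 3471
Group 2: 16800 × 0.957 = 16078
Group 3: 7200 × 0.963 = 6934
Group 4: 5200 × 0.944 + 24500 × 0.572 = 4909 + 14014 = 18923
Population now: 0–19=3471, 20–39=16078, 40–59=6934, 60+=18923
— Period 2 —
Births: 16078 × 0.355 = 5708  |  6934 × 0.176 = 1220 — total 6928
Group 2: 3471 × 0.957 = 3322
Group 3: 16078 × 0.963 = 15483
Group 4: 6934 × 0.944 + 18923 × 0.572 = 6546 + 10824 = 17370
Population now: 0–19=6928, 20–39=3322, 40–59=15483, 60+=17370
Scenario B total after 2 periods: 43103
Difference B − A = 43103 − 44251 = -1148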